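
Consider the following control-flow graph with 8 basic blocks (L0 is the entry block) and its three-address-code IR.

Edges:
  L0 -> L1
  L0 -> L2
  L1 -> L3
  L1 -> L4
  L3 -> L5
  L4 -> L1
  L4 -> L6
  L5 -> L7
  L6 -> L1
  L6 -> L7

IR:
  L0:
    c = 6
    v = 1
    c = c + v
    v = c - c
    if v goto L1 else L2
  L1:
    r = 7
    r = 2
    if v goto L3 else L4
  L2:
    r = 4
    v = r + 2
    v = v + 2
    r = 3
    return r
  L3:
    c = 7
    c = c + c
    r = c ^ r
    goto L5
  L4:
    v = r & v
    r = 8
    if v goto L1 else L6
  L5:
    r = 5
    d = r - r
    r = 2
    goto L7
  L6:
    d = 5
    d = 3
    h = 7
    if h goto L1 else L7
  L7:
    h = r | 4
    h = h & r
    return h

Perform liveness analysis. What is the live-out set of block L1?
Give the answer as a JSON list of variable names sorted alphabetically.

Per-block:
  L0 def {c,v} use ∅
  L1 def {r} use {v}
  L2 def {r,v} use ∅
  L3 def {c,r} use {r}
  L4 def {r,v} use {r,v}
  L5 def {d,r} use ∅
  L6 def {d,h} use ∅
  L7 def {h} use {r}

Backward fixpoint:
  live L0: ∅→{v}
  live L1: {v}→{r,v}
  live L2: ∅→∅
  live L3: {r}→∅
  live L4: {r,v}→{r,v}
  live L5: ∅→{r}
  live L6: {r,v}→{r,v}
  live L7: {r}→∅

live-out(L1) = ["r", "v"]

Answer: ["r", "v"]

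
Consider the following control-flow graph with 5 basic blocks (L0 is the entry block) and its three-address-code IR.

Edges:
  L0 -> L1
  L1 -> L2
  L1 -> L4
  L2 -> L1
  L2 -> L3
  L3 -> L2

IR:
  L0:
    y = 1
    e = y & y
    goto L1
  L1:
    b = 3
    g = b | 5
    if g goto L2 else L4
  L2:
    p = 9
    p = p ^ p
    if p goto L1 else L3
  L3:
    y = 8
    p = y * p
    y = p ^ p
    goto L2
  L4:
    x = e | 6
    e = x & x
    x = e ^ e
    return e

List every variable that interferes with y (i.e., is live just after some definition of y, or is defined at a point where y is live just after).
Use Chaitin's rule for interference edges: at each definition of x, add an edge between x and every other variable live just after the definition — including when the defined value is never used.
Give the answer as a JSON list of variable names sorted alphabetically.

Answer: ["e", "p"]

Analysis:
Per-block:
  L0 def {e,y} use ∅
  L1 def {b,g} use ∅
  L2 def {p} use ∅
  L3 def {p,y} use {p}
  L4 def {e,x} use {e}

Backward fixpoint:
  L0: in=∅ out={e}
  L1: in={e} out={e}
  L2: in={e} out={e,p}
  L3: in={e,p} out={e}
  L4: in={e} out=∅

Interference:
  b↔{e}
  e↔{b,g,p,x,y}
  g↔{e}
  p↔{e,y}
  x↔{e}
  y↔{e,p}

N(y) = ["e", "p"]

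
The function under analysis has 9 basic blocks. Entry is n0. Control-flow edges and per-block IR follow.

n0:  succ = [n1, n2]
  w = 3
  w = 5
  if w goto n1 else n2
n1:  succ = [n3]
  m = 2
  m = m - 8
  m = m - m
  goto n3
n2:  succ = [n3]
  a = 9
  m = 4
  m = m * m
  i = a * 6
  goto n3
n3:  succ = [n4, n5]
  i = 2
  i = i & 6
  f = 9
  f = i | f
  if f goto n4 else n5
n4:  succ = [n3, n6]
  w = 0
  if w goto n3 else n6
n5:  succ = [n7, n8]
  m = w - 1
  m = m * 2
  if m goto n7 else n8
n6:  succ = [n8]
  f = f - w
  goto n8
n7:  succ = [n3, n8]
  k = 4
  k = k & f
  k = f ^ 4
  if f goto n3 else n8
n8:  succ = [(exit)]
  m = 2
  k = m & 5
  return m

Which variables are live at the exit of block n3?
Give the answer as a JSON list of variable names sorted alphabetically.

Answer: ["f", "w"]

Working:
Block summaries:
  n0 def {w} use ∅
  n1 def {m} use ∅
  n2 def {a,i,m} use ∅
  n3 def {f,i} use ∅
  n4 def {w} use ∅
  n5 def {m} use {w}
  n6 def {f} use {f,w}
  n7 def {k} use {f}
  n8 def {k,m} use ∅

Backward fixpoint:
  live n0: ∅→{w}
  live n1: {w}→{w}
  live n2: {w}→{w}
  live n3: {w}→{f,w}
  live n4: {f}→{f,w}
  live n5: {f,w}→{f,w}
  live n6: {f,w}→∅
  live n7: {f,w}→{w}
  live n8: ∅→∅

live-out(n3) = ["f", "w"]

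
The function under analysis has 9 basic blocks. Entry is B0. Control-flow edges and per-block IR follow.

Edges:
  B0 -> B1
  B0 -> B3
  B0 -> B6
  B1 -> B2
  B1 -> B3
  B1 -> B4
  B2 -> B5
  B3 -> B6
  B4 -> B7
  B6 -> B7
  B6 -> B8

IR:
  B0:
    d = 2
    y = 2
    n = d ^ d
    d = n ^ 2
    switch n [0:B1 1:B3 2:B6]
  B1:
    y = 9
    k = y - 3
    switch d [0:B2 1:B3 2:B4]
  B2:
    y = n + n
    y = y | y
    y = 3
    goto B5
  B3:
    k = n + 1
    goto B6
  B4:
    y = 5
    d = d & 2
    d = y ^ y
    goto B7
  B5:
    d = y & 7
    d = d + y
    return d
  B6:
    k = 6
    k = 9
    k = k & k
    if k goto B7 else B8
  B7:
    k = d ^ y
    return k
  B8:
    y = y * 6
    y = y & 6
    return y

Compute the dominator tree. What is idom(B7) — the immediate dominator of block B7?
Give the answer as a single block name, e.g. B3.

idom tree: B1←B0 B2←B1 B3←B0 B4←B1 B5←B2 B6←B0 B7←B0 B8←B6
Join-block Dom:
  B3: preds {B0,B1}: {B0} ∩ {B0,B1} = {B0}; idom=B0
  B6: preds {B0,B3}: {B0} ∩ {B0,B3} = {B0}; idom=B0
  B7: preds {B4,B6}: {B0,B1,B4} ∩ {B0,B6} = {B0}; idom=B0

idom(B7) = B0

Answer: B0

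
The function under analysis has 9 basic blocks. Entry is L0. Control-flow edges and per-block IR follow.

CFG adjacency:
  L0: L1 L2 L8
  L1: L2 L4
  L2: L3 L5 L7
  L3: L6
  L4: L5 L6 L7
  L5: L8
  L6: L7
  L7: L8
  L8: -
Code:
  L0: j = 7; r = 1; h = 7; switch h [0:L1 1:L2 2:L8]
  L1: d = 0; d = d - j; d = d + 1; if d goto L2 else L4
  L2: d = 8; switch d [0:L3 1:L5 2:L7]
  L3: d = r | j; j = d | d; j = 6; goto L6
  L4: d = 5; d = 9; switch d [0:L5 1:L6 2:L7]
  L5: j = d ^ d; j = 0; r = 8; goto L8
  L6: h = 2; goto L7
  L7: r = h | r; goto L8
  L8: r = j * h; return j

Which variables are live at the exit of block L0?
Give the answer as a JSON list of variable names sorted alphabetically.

Answer: ["h", "j", "r"]

Working:
def/use:
  L0 def {h,j,r} use ∅
  L1 def {d} use {j}
  L2 def {d} use ∅
  L3 def {d,j} use {j,r}
  L4 def {d} use ∅
  L5 def {j,r} use {d}
  L6 def {h} use ∅
  L7 def {r} use {h,r}
  L8 def {r} use {h,j}

Liveness:
  live L0: ∅→{h,j,r}
  live L1: {h,j,r}→{h,j,r}
  live L2: {h,j,r}→{d,h,j,r}
  live L3: {j,r}→{j,r}
  live L4: {h,j,r}→{d,h,j,r}
  live L5: {d,h}→{h,j}
  live L6: {j,r}→{h,j,r}
  live L7: {h,j,r}→{h,j}
  live L8: {h,j}→∅

live-out(L0) = ["h", "j", "r"]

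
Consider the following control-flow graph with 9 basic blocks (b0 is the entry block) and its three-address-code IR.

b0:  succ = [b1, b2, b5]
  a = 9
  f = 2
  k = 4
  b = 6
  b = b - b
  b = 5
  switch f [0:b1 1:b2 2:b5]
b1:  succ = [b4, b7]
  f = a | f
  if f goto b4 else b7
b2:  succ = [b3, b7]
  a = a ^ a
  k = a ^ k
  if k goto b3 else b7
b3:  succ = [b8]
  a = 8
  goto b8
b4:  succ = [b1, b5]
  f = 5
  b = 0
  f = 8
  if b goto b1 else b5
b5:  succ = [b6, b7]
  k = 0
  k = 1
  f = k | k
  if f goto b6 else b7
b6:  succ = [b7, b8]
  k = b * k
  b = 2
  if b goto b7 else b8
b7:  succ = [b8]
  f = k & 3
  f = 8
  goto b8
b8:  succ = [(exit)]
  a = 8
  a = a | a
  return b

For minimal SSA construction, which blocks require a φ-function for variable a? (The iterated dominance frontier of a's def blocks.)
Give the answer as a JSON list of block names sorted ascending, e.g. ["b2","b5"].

idom tree: b1←b0 b2←b0 b3←b2 b4←b1 b5←b0 b6←b5 b7←b0 b8←b0
Join-block Dom:
  b1: preds {b0,b4}: {b0} ∩ {b0,b1,b4} = {b0}; idom=b0
  b5: preds {b0,b4}: {b0} ∩ {b0,b1,b4} = {b0}; idom=b0
  b7: preds {b1,b2,b5,b6}: {b0,b1} ∩ {b0,b2} ∩ {b0,b5} ∩ {b0,b5,b6} = {b0}; idom=b0
  b8: preds {b3,b6,b7}: {b0,b2,b3} ∩ {b0,b5,b6} ∩ {b0,b7} = {b0}; idom=b0

DF walk-up:
  join b1 pred b0: · stop@b0
  join b1 pred b4: b4→b1 stop@b0
  join b5 pred b0: · stop@b0
  join b5 pred b4: b4→b1 stop@b0
  join b7 pred b1: b1 stop@b0
  join b7 pred b2: b2 stop@b0
  join b7 pred b5: b5 stop@b0
  join b7 pred b6: b6→b5 stop@b0
  join b8 pred b3: b3→b2 stop@b0
  join b8 pred b6: b6→b5 stop@b0
  join b8 pred b7: b7 stop@b0
  b0 → ∅
  b1 → {b1,b5,b7}
  b2 → {b7,b8}
  b3 → {b8}
  b4 → {b1,b5}
  b5 → {b7,b8}
  b6 → {b7,b8}
  b7 → {b8}
  b8 → ∅

φ for a: defs {b0,b2,b3,b8}
  DF⁺ = {b7,b8}

Answer: ["b7", "b8"]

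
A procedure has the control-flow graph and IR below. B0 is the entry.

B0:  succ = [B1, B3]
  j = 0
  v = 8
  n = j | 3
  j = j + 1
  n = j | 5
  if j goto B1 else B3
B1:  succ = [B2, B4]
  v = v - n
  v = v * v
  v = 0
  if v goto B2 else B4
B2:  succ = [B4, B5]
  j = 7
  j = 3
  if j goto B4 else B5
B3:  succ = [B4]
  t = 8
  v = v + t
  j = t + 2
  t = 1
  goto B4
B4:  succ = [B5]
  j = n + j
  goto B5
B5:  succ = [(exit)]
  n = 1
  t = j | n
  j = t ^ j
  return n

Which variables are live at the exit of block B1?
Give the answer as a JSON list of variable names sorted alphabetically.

Answer: ["j", "n"]

Derivation:
def/use:
  B0 def {j,n,v} use ∅
  B1 def {v} use {n,v}
  B2 def {j} use ∅
  B3 def {j,t,v} use {v}
  B4 def {j} use {j,n}
  B5 def {j,n,t} use {j}

Backward fixpoint:
  B0 li=∅ lo={j,n,v}
  B1 li={j,n,v} lo={j,n}
  B2 li={n} lo={j,n}
  B3 li={n,v} lo={j,n}
  B4 li={j,n} lo={j}
  B5 li={j} lo=∅

live-out(B1) = ["j", "n"]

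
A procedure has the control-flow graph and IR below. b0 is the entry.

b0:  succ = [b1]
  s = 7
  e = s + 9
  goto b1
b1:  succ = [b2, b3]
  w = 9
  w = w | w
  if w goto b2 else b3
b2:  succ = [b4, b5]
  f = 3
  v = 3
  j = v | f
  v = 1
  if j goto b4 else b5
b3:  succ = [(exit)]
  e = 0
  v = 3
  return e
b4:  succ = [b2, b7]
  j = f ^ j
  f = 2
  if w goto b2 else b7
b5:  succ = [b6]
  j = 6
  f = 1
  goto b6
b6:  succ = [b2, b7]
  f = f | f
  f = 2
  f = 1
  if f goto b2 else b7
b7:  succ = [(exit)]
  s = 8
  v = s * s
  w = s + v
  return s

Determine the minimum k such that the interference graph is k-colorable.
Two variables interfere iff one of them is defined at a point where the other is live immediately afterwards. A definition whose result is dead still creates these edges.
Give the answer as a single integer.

Block summaries:
  b0: {e,s} / ∅
  b1: {w} / ∅
  b2: {f,j,v} / ∅
  b3: {e,v} / ∅
  b4: {f,j} / {f,j,w}
  b5: {f,j} / ∅
  b6: {f} / {f}
  b7: {s,v,w} / ∅

Backward fixpoint:
  b0 li=∅ lo=∅
  b1 li=∅ lo={w}
  b2 li={w} lo={f,j,w}
  b3 li=∅ lo=∅
  b4 li={f,j,w} lo={w}
  b5 li={w} lo={f,w}
  b6 li={f,w} lo={w}
  b7 li=∅ lo=∅

Interference:
  e — {v}
  f — {j,v,w}
  j — {f,v,w}
  s — {v,w}
  v — {e,f,j,s,w}
  w — {f,j,s,v}

Chromatic number:
  lower bound: {f,j,v,w} mutually conflict ⇒ χ ≥ 4
  4-colouring: R0={v}  R1={e,w}  R2={f,s}  R3={j}
  χ = 4

Answer: 4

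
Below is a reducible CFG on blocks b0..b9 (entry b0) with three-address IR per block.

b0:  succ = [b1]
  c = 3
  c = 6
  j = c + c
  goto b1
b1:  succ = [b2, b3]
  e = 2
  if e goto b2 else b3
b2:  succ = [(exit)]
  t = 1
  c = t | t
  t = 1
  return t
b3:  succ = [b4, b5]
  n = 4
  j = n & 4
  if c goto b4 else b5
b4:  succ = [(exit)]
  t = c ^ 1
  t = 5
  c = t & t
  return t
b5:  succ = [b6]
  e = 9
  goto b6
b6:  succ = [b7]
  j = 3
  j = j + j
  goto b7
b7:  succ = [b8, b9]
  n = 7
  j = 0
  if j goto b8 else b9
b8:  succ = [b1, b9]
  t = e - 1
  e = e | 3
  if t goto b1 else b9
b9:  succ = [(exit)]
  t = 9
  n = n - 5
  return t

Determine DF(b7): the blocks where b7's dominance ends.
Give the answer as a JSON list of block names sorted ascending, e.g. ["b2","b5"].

Answer: ["b1"]

Derivation:
idom tree: b1←b0 b2←b1 b3←b1 b4←b3 b5←b3 b6←b5 b7←b6 b8←b7 b9←b7
Dom at joins:
  b1: preds {b0,b8}: {b0} ∩ {b0,b1,b3,b5,b6,b7,b8} = {b0}; idom=b0
  b9: preds {b7,b8}: {b0,b1,b3,b5,b6,b7} ∩ {b0,b1,b3,b5,b6,b7,b8} = {b0,b1,b3,b5,b6,b7}; idom=b7

Frontier:
  b1←b0: walk · to b0
  b1←b8: walk b8→b7→b6→b5→b3→b1 to b0
  b9←b7: walk · to b7
  b9←b8: walk b8 to b7
  b0: DF=∅
  b1: DF={b1}
  b2: DF=∅
  b3: DF={b1}
  b4: DF=∅
  b5: DF={b1}
  b6: DF={b1}
  b7: DF={b1}
  b8: DF={b1,b9}
  b9: DF=∅

DF(b7) = ["b1"]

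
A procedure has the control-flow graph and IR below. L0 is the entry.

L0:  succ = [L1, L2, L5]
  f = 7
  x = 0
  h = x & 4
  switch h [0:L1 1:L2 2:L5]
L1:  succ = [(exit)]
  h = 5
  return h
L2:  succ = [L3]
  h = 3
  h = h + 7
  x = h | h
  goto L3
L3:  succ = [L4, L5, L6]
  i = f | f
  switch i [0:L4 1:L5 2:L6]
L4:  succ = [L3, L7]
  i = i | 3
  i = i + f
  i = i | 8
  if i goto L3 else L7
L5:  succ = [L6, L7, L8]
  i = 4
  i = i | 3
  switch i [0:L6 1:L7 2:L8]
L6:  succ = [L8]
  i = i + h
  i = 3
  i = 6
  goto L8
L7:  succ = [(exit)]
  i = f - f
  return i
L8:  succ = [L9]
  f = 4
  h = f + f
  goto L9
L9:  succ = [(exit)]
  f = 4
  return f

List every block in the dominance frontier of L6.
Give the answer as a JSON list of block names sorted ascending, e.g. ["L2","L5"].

idom tree: L1←L0 L2←L0 L3←L2 L4←L3 L5←L0 L6←L0 L7←L0 L8←L0 L9←L8
Join-block Dom:
  L3: preds {L2,L4}: {L0,L2} ∩ {L0,L2,L3,L4} = {L0,L2}; idom=L2
  L5: preds {L0,L3}: {L0} ∩ {L0,L2,L3} = {L0}; idom=L0
  L6: preds {L3,L5}: {L0,L2,L3} ∩ {L0,L5} = {L0}; idom=L0
  L7: preds {L4,L5}: {L0,L2,L3,L4} ∩ {L0,L5} = {L0}; idom=L0
  L8: preds {L5,L6}: {L0,L5} ∩ {L0,L6} = {L0}; idom=L0

Frontier:
  L3←L2: walk · to L2
  L3←L4: walk L4→L3 to L2
  L5←L0: walk · to L0
  L5←L3: walk L3→L2 to L0
  L6←L3: walk L3→L2 to L0
  L6←L5: walk L5 to L0
  L7←L4: walk L4→L3→L2 to L0
  L7←L5: walk L5 to L0
  L8←L5: walk L5 to L0
  L8←L6: walk L6 to L0
  L0: DF=∅
  L1: DF=∅
  L2: DF={L5,L6,L7}
  L3: DF={L3,L5,L6,L7}
  L4: DF={L3,L7}
  L5: DF={L6,L7,L8}
  L6: DF={L8}
  L7: DF=∅
  L8: DF=∅
  L9: DF=∅

DF(L6) = ["L8"]

Answer: ["L8"]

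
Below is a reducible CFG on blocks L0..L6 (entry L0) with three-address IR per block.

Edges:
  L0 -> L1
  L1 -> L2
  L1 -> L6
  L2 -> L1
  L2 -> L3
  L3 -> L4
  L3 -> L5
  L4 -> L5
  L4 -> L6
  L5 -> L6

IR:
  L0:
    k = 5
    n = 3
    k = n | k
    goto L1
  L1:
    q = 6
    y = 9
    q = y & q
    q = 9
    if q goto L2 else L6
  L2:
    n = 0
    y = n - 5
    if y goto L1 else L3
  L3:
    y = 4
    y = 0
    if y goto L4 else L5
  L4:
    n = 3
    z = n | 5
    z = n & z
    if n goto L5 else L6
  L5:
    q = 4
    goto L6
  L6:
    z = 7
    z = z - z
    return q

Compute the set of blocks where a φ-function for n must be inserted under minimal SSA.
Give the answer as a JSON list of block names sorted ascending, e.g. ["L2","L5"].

idom tree: L1←L0 L2←L1 L3←L2 L4←L3 L5←L3 L6←L1
Dom∩ at merges:
  L1: preds {L0,L2}: {L0} ∩ {L0,L1,L2} = {L0}; idom=L0
  L5: preds {L3,L4}: {L0,L1,L2,L3} ∩ {L0,L1,L2,L3,L4} = {L0,L1,L2,L3}; idom=L3
  L6: preds {L1,L4,L5}: {L0,L1} ∩ {L0,L1,L2,L3,L4} ∩ {L0,L1,L2,L3,L5} = {L0,L1}; idom=L1

DF derivation:
  L1←L0: walk · to L0
  L1←L2: walk L2→L1 to L0
  L5←L3: walk · to L3
  L5←L4: walk L4 to L3
  L6←L1: walk · to L1
  L6←L4: walk L4→L3→L2 to L1
  L6←L5: walk L5→L3→L2 to L1
  L0 → ∅
  L1 → {L1}
  L2 → {L1,L6}
  L3 → {L6}
  L4 → {L5,L6}
  L5 → {L6}
  L6 → ∅

φ for n: defs {L0,L2,L4}
  DF⁺ = {L1,L5,L6}

Answer: ["L1", "L5", "L6"]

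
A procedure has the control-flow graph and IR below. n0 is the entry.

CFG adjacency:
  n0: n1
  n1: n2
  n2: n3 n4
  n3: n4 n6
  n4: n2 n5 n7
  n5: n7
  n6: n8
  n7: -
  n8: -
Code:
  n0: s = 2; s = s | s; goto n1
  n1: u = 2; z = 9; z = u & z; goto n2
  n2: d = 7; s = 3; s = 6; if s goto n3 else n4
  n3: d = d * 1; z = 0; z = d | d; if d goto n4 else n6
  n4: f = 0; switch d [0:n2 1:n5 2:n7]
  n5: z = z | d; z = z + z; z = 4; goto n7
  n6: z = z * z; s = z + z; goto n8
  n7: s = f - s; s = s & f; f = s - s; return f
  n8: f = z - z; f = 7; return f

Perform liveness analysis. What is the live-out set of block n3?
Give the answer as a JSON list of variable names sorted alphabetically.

Block summaries:
  n0: def={s} ue=∅
  n1: def={u,z} ue=∅
  n2: def={d,s} ue=∅
  n3: def={d,z} ue={d}
  n4: def={f} ue={d}
  n5: def={z} ue={d,z}
  n6: def={s,z} ue={z}
  n7: def={f,s} ue={f,s}
  n8: def={f} ue={z}

Live sets:
  n0: in=∅ out=∅
  n1: in=∅ out={z}
  n2: in={z} out={d,s,z}
  n3: in={d,s} out={d,s,z}
  n4: in={d,s,z} out={d,f,s,z}
  n5: in={d,f,s,z} out={f,s}
  n6: in={z} out={z}
  n7: in={f,s} out=∅
  n8: in={z} out=∅

live-out(n3) = ["d", "s", "z"]

Answer: ["d", "s", "z"]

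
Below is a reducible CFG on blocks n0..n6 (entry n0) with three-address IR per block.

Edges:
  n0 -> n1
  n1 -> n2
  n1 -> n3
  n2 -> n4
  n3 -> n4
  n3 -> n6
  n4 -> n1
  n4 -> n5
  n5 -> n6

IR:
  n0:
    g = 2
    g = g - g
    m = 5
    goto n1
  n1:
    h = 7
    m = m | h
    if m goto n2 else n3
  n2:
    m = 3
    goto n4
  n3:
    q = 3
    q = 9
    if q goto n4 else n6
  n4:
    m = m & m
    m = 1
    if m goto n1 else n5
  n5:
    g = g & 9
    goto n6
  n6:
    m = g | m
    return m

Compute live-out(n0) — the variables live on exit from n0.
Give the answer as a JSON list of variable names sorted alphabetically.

Block summaries:
  n0 def {g,m} use ∅
  n1 def {h,m} use {m}
  n2 def {m} use ∅
  n3 def {q} use ∅
  n4 def {m} use {m}
  n5 def {g} use {g}
  n6 def {m} use {g,m}

Liveness:
  n0 li=∅ lo={g,m}
  n1 li={g,m} lo={g,m}
  n2 li={g} lo={g,m}
  n3 li={g,m} lo={g,m}
  n4 li={g,m} lo={g,m}
  n5 li={g,m} lo={g,m}
  n6 li={g,m} lo=∅

live-out(n0) = ["g", "m"]

Answer: ["g", "m"]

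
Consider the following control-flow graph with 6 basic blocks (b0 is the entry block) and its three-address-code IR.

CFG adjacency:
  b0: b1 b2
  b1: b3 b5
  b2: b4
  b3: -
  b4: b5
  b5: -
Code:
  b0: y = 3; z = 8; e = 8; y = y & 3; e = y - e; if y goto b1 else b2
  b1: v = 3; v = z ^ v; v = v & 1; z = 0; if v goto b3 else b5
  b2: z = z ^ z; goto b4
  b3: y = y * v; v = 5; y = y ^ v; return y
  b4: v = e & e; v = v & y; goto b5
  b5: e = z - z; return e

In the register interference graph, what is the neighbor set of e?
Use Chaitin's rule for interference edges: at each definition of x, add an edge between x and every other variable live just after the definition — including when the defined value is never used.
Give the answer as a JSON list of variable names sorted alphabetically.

Answer: ["y", "z"]

Analysis:
def/use:
  b0: {e,y,z} / ∅
  b1: {v,z} / {z}
  b2: {z} / {z}
  b3: {v,y} / {v,y}
  b4: {v} / {e,y}
  b5: {e} / {z}

Live sets:
  live b0: ∅→{e,y,z}
  live b1: {y,z}→{v,y,z}
  live b2: {e,y,z}→{e,y,z}
  live b3: {v,y}→∅
  live b4: {e,y,z}→{z}
  live b5: {z}→∅

Interfere edges:
  e — {y,z}
  v — {y,z}
  y — {e,v,z}
  z — {e,v,y}

N(e) = ["y", "z"]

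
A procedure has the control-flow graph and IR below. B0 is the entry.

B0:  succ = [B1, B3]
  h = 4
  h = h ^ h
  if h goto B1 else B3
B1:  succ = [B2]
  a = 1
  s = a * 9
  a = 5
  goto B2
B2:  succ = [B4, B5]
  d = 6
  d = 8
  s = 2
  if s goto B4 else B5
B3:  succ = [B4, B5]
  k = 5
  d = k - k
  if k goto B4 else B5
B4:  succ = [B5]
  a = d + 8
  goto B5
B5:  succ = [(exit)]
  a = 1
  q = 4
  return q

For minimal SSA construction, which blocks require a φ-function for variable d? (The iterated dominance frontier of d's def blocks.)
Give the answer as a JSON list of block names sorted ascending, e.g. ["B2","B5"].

idom tree: B1←B0 B2←B1 B3←B0 B4←B0 B5←B0
Join-block Dom:
  B4: preds {B2,B3}: {B0,B1,B2} ∩ {B0,B3} = {B0}; idom=B0
  B5: preds {B2,B3,B4}: {B0,B1,B2} ∩ {B0,B3} ∩ {B0,B4} = {B0}; idom=B0

DF derivation:
  join B4 pred B2: B2→B1 stop@B0
  join B4 pred B3: B3 stop@B0
  join B5 pred B2: B2→B1 stop@B0
  join B5 pred B3: B3 stop@B0
  join B5 pred B4: B4 stop@B0
  B0 → ∅
  B1 → {B4,B5}
  B2 → {B4,B5}
  B3 → {B4,B5}
  B4 → {B5}
  B5 → ∅

φ for d: defs {B2,B3}
  DF⁺ = {B4,B5}

Answer: ["B4", "B5"]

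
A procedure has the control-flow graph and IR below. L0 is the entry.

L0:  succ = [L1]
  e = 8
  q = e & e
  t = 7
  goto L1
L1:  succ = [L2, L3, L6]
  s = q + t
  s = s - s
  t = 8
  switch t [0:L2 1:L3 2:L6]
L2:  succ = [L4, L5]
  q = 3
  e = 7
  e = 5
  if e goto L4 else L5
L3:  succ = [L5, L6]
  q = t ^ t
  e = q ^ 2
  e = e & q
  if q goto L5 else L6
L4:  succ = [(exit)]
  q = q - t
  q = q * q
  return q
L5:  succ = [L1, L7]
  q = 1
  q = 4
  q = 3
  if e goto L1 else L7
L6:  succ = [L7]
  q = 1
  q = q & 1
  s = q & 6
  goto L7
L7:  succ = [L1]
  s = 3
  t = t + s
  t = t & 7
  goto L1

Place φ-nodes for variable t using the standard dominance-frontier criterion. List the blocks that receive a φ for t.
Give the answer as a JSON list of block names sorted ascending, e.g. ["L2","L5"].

idom tree: L1←L0 L2←L1 L3←L1 L4←L2 L5←L1 L6←L1 L7←L1
Dom∩ at merges:
  L1: preds {L0,L5,L7}: {L0} ∩ {L0,L1,L5} ∩ {L0,L1,L7} = {L0}; idom=L0
  L5: preds {L2,L3}: {L0,L1,L2} ∩ {L0,L1,L3} = {L0,L1}; idom=L1
  L6: preds {L1,L3}: {L0,L1} ∩ {L0,L1,L3} = {L0,L1}; idom=L1
  L7: preds {L5,L6}: {L0,L1,L5} ∩ {L0,L1,L6} = {L0,L1}; idom=L1

Frontier:
  L1←L0: walk · to L0
  L1←L5: walk L5→L1 to L0
  L1←L7: walk L7→L1 to L0
  L5←L2: walk L2 to L1
  L5←L3: walk L3 to L1
  L6←L1: walk · to L1
  L6←L3: walk L3 to L1
  L7←L5: walk L5 to L1
  L7←L6: walk L6 to L1
  L0: DF=∅
  L1: DF={L1}
  L2: DF={L5}
  L3: DF={L5,L6}
  L4: DF=∅
  L5: DF={L1,L7}
  L6: DF={L7}
  L7: DF={L1}

φ for t: defs {L0,L1,L7}
  DF⁺ = {L1}

Answer: ["L1"]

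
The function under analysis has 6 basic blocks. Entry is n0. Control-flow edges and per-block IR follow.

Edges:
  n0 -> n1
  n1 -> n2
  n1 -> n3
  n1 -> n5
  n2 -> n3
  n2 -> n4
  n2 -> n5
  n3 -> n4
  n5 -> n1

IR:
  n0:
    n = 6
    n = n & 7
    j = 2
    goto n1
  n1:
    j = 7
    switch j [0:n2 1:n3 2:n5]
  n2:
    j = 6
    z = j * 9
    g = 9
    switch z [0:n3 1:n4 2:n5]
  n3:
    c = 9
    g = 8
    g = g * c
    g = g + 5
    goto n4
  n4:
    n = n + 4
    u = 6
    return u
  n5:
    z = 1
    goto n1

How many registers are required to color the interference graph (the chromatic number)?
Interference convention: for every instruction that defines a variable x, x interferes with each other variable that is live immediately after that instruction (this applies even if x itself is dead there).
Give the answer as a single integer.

Per-block:
  n0: {j,n} / ∅
  n1: {j} / ∅
  n2: {g,j,z} / ∅
  n3: {c,g} / ∅
  n4: {n,u} / {n}
  n5: {z} / ∅

Backward fixpoint:
  n0: in=∅ out={n}
  n1: in={n} out={n}
  n2: in={n} out={n}
  n3: in={n} out={n}
  n4: in={n} out=∅
  n5: in={n} out={n}

Conflict graph:
  c↔{g,n}
  g↔{c,n,z}
  j↔{n}
  n↔{c,g,j,z}
  u↔∅
  z↔{g,n}

Registers:
  {c,g,n} pairwise interfere (3-clique) ⇒ χ ≥ 3
  3-colouring: R0={n,u}  R1={g,j}  R2={c,z}
  χ = 3

Answer: 3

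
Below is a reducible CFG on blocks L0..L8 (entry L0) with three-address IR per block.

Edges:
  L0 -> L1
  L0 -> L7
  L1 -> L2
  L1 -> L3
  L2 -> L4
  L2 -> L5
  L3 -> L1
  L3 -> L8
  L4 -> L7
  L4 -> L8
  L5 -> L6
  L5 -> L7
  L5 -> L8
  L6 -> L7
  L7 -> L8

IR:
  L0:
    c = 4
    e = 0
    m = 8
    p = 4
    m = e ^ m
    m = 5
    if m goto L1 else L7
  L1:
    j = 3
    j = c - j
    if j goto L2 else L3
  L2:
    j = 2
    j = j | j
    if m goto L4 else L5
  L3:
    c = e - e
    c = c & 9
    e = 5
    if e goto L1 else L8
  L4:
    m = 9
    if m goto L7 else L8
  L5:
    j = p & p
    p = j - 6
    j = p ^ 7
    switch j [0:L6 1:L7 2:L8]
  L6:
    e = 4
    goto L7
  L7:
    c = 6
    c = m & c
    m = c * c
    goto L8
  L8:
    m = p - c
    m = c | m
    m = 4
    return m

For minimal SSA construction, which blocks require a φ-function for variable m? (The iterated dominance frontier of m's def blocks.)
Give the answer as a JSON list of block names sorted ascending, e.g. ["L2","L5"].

Answer: ["L7", "L8"]

Working:
idom tree: L1←L0 L2←L1 L3←L1 L4←L2 L5←L2 L6←L5 L7←L0 L8←L0
Join-block Dom:
  L1: preds {L0,L3}: {L0} ∩ {L0,L1,L3} = {L0}; idom=L0
  L7: preds {L0,L4,L5,L6}: {L0} ∩ {L0,L1,L2,L4} ∩ {L0,L1,L2,L5} ∩ {L0,L1,L2,L5,L6} = {L0}; idom=L0
  L8: preds {L3,L4,L5,L7}: {L0,L1,L3} ∩ {L0,L1,L2,L4} ∩ {L0,L1,L2,L5} ∩ {L0,L7} = {L0}; idom=L0

DF derivation:
  L1←L0: walk · to L0
  L1←L3: walk L3→L1 to L0
  L7←L0: walk · to L0
  L7←L4: walk L4→L2→L1 to L0
  L7←L5: walk L5→L2→L1 to L0
  L7←L6: walk L6→L5→L2→L1 to L0
  L8←L3: walk L3→L1 to L0
  L8←L4: walk L4→L2→L1 to L0
  L8←L5: walk L5→L2→L1 to L0
  L8←L7: walk L7 to L0
  L0 → ∅
  L1 → {L1,L7,L8}
  L2 → {L7,L8}
  L3 → {L1,L8}
  L4 → {L7,L8}
  L5 → {L7,L8}
  L6 → {L7}
  L7 → {L8}
  L8 → ∅

φ for m: defs {L0,L4,L7,L8}
  DF⁺ = {L7,L8}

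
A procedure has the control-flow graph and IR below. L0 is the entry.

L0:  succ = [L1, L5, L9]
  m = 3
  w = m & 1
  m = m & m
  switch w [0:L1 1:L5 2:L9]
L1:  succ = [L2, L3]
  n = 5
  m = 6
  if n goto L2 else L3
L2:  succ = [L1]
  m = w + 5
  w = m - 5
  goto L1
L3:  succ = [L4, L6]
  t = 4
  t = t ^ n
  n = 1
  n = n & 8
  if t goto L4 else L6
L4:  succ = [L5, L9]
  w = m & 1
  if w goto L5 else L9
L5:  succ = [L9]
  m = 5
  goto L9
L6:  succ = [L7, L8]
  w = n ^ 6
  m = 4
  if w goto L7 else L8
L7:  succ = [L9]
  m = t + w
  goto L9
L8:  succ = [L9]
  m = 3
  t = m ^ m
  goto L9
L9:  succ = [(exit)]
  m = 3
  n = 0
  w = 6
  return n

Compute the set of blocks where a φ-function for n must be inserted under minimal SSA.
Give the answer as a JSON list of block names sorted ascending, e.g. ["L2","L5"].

idom tree: L1←L0 L2←L1 L3←L1 L4←L3 L5←L0 L6←L3 L7←L6 L8←L6 L9←L0
Dom∩ at merges:
  L1: preds {L0,L2}: {L0} ∩ {L0,L1,L2} = {L0}; idom=L0
  L5: preds {L0,L4}: {L0} ∩ {L0,L1,L3,L4} = {L0}; idom=L0
  L9: preds {L0,L4,L5,L7,L8}: {L0} ∩ {L0,L1,L3,L4} ∩ {L0,L5} ∩ {L0,L1,L3,L6,L7} ∩ {L0,L1,L3,L6,L8} = {L0}; idom=L0

Frontier:
  join L1 pred L0: · stop@L0
  join L1 pred L2: L2→L1 stop@L0
  join L5 pred L0: · stop@L0
  join L5 pred L4: L4→L3→L1 stop@L0
  join L9 pred L0: · stop@L0
  join L9 pred L4: L4→L3→L1 stop@L0
  join L9 pred L5: L5 stop@L0
  join L9 pred L7: L7→L6→L3→L1 stop@L0
  join L9 pred L8: L8→L6→L3→L1 stop@L0
  L0: DF=∅
  L1: DF={L1,L5,L9}
  L2: DF={L1}
  L3: DF={L5,L9}
  L4: DF={L5,L9}
  L5: DF={L9}
  L6: DF={L9}
  L7: DF={L9}
  L8: DF={L9}
  L9: DF=∅

φ for n: defs {L1,L3,L9}
  DF⁺ = {L1,L5,L9}

Answer: ["L1", "L5", "L9"]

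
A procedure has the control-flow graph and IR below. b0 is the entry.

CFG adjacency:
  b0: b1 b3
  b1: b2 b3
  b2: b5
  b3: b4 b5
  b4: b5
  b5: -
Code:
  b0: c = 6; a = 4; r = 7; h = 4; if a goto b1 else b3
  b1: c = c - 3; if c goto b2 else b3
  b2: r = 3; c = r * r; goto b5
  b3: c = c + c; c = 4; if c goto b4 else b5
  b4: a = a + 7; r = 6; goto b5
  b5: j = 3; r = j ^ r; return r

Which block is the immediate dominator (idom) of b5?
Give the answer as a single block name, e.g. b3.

Answer: b0

Analysis:
idom tree: b1←b0 b2←b1 b3←b0 b4←b3 b5←b0
Join-block Dom:
  b3: preds {b0,b1}: {b0} ∩ {b0,b1} = {b0}; idom=b0
  b5: preds {b2,b3,b4}: {b0,b1,b2} ∩ {b0,b3} ∩ {b0,b3,b4} = {b0}; idom=b0

idom(b5) = b0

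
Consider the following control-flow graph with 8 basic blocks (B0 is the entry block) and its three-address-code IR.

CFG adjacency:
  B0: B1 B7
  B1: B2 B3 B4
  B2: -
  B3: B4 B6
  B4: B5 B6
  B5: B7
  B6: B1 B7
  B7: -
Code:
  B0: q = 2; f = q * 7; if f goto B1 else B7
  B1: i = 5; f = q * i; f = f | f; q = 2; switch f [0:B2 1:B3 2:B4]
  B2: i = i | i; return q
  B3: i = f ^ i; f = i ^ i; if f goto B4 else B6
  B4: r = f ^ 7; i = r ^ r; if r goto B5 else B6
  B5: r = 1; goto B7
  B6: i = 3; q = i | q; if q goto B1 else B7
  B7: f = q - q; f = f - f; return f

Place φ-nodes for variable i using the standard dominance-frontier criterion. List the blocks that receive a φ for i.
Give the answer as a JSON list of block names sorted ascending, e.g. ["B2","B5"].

idom tree: B1←B0 B2←B1 B3←B1 B4←B1 B5←B4 B6←B1 B7←B0
Join-block Dom:
  B1: preds {B0,B6}: {B0} ∩ {B0,B1,B6} = {B0}; idom=B0
  B4: preds {B1,B3}: {B0,B1} ∩ {B0,B1,B3} = {B0,B1}; idom=B1
  B6: preds {B3,B4}: {B0,B1,B3} ∩ {B0,B1,B4} = {B0,B1}; idom=B1
  B7: preds {B0,B5,B6}: {B0} ∩ {B0,B1,B4,B5} ∩ {B0,B1,B6} = {B0}; idom=B0

DF derivation:
  B1←B0: walk · to B0
  B1←B6: walk B6→B1 to B0
  B4←B1: walk · to B1
  B4←B3: walk B3 to B1
  B6←B3: walk B3 to B1
  B6←B4: walk B4 to B1
  B7←B0: walk · to B0
  B7←B5: walk B5→B4→B1 to B0
  B7←B6: walk B6→B1 to B0
  DF(B0)=∅
  DF(B1)={B1,B7}
  DF(B2)=∅
  DF(B3)={B4,B6}
  DF(B4)={B6,B7}
  DF(B5)={B7}
  DF(B6)={B1,B7}
  DF(B7)=∅

φ for i: defs {B1,B2,B3,B4,B6}
  DF⁺ = {B1,B4,B6,B7}

Answer: ["B1", "B4", "B6", "B7"]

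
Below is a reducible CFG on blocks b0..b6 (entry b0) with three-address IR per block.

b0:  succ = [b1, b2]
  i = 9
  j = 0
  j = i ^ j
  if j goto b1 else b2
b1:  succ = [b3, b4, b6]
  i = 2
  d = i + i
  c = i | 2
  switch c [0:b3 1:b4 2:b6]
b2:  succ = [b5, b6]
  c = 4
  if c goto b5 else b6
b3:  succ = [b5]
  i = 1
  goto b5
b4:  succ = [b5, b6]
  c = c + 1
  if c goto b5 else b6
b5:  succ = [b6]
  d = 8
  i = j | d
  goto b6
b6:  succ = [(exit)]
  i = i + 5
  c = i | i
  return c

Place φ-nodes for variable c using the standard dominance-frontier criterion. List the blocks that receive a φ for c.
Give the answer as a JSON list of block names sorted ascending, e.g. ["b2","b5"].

Answer: ["b5", "b6"]

Working:
idom tree: b1←b0 b2←b0 b3←b1 b4←b1 b5←b0 b6←b0
Dom∩ at merges:
  b5: preds {b2,b3,b4}: {b0,b2} ∩ {b0,b1,b3} ∩ {b0,b1,b4} = {b0}; idom=b0
  b6: preds {b1,b2,b4,b5}: {b0,b1} ∩ {b0,b2} ∩ {b0,b1,b4} ∩ {b0,b5} = {b0}; idom=b0

DF walk-up:
  join b5 pred b2: b2 stop@b0
  join b5 pred b3: b3→b1 stop@b0
  join b5 pred b4: b4→b1 stop@b0
  join b6 pred b1: b1 stop@b0
  join b6 pred b2: b2 stop@b0
  join b6 pred b4: b4→b1 stop@b0
  join b6 pred b5: b5 stop@b0
  b0: DF=∅
  b1: DF={b5,b6}
  b2: DF={b5,b6}
  b3: DF={b5}
  b4: DF={b5,b6}
  b5: DF={b6}
  b6: DF=∅

φ for c: defs {b1,b2,b4,b6}
  DF⁺ = {b5,b6}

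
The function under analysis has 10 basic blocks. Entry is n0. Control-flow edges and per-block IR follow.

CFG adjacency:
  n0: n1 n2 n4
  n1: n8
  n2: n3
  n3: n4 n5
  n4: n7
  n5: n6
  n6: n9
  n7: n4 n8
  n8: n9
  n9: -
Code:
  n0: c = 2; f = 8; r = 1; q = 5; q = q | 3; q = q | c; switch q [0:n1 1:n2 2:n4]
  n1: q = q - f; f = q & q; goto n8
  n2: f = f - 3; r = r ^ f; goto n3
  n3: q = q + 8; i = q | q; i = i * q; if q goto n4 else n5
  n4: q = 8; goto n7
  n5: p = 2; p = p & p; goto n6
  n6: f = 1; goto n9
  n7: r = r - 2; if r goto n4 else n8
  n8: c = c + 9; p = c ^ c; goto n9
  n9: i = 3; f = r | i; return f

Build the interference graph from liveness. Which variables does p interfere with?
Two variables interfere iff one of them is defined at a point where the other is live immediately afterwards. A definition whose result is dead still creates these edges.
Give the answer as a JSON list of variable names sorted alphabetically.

Answer: ["r"]

Derivation:
Per-block:
  n0: {c,f,q,r} / ∅
  n1: {f,q} / {f,q}
  n2: {f,r} / {f,r}
  n3: {i,q} / {q}
  n4: {q} / ∅
  n5: {p} / ∅
  n6: {f} / ∅
  n7: {r} / {r}
  n8: {c,p} / {c}
  n9: {f,i} / {r}

Backward fixpoint:
  live n0: ∅→{c,f,q,r}
  live n1: {c,f,q,r}→{c,r}
  live n2: {c,f,q,r}→{c,q,r}
  live n3: {c,q,r}→{c,r}
  live n4: {c,r}→{c,r}
  live n5: {r}→{r}
  live n6: {r}→{r}
  live n7: {c,r}→{c,r}
  live n8: {c,r}→{r}
  live n9: {r}→∅

Interference:
  c — {f,i,q,r}
  f — {c,q,r}
  i — {c,q,r}
  p — {r}
  q — {c,f,i,r}
  r — {c,f,i,p,q}

N(p) = ["r"]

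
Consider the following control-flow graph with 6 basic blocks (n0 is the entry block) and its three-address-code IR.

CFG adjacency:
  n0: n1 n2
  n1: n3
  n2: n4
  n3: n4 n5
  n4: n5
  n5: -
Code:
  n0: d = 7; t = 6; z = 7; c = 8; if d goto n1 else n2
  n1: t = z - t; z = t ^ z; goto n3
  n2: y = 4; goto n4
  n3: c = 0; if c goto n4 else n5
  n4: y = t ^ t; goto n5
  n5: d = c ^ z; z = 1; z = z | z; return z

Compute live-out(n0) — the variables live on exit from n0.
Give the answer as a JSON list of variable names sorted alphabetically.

def/use:
  n0: {c,d,t,z} / ∅
  n1: {t,z} / {t,z}
  n2: {y} / ∅
  n3: {c} / ∅
  n4: {y} / {t}
  n5: {d,z} / {c,z}

Backward fixpoint:
  live n0: ∅→{c,t,z}
  live n1: {t,z}→{t,z}
  live n2: {c,t,z}→{c,t,z}
  live n3: {t,z}→{c,t,z}
  live n4: {c,t,z}→{c,z}
  live n5: {c,z}→∅

live-out(n0) = ["c", "t", "z"]

Answer: ["c", "t", "z"]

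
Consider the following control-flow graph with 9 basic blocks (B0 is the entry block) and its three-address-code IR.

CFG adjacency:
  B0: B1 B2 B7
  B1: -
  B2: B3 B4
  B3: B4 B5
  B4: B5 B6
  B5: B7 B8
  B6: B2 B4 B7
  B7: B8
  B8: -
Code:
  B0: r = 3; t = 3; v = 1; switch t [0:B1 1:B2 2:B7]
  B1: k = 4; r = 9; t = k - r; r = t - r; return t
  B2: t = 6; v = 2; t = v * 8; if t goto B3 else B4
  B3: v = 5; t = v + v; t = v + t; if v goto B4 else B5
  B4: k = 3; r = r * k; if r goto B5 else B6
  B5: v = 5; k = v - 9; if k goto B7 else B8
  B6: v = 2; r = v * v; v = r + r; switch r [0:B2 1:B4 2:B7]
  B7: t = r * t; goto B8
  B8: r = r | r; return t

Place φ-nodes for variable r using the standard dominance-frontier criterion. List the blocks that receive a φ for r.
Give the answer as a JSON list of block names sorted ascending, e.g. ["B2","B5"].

idom tree: B1←B0 B2←B0 B3←B2 B4←B2 B5←B2 B6←B4 B7←B0 B8←B0
Dom at joins:
  B2: preds {B0,B6}: {B0} ∩ {B0,B2,B4,B6} = {B0}; idom=B0
  B4: preds {B2,B3,B6}: {B0,B2} ∩ {B0,B2,B3} ∩ {B0,B2,B4,B6} = {B0,B2}; idom=B2
  B5: preds {B3,B4}: {B0,B2,B3} ∩ {B0,B2,B4} = {B0,B2}; idom=B2
  B7: preds {B0,B5,B6}: {B0} ∩ {B0,B2,B5} ∩ {B0,B2,B4,B6} = {B0}; idom=B0
  B8: preds {B5,B7}: {B0,B2,B5} ∩ {B0,B7} = {B0}; idom=B0

DF derivation:
  B2←B0: walk · to B0
  B2←B6: walk B6→B4→B2 to B0
  B4←B2: walk · to B2
  B4←B3: walk B3 to B2
  B4←B6: walk B6→B4 to B2
  B5←B3: walk B3 to B2
  B5←B4: walk B4 to B2
  B7←B0: walk · to B0
  B7←B5: walk B5→B2 to B0
  B7←B6: walk B6→B4→B2 to B0
  B8←B5: walk B5→B2 to B0
  B8←B7: walk B7 to B0
  B0: DF=∅
  B1: DF=∅
  B2: DF={B2,B7,B8}
  B3: DF={B4,B5}
  B4: DF={B2,B4,B5,B7}
  B5: DF={B7,B8}
  B6: DF={B2,B4,B7}
  B7: DF={B8}
  B8: DF=∅

φ for r: defs {B0,B1,B4,B6,B8}
  DF⁺ = {B2,B4,B5,B7,B8}

Answer: ["B2", "B4", "B5", "B7", "B8"]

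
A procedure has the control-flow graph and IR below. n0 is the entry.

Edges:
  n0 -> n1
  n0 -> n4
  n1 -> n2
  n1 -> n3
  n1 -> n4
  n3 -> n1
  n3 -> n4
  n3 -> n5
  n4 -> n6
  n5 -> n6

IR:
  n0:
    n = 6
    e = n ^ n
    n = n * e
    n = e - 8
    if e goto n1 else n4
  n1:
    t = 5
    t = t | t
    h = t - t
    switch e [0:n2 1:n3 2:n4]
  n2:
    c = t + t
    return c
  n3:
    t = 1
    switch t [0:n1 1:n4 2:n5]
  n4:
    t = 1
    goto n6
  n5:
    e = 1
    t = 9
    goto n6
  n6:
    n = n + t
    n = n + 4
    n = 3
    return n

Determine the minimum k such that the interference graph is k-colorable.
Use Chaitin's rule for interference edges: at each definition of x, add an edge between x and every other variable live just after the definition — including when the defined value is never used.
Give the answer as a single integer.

Answer: 4

Analysis:
def/use:
  n0: {e,n} / ∅
  n1: {h,t} / {e}
  n2: {c} / {t}
  n3: {t} / ∅
  n4: {t} / ∅
  n5: {e,t} / ∅
  n6: {n} / {n,t}

Live sets:
  n0 li=∅ lo={e,n}
  n1 li={e,n} lo={e,n,t}
  n2 li={t} lo=∅
  n3 li={e,n} lo={e,n}
  n4 li={n} lo={n,t}
  n5 li={n} lo={n,t}
  n6 li={n,t} lo=∅

Interference:
  c↔∅
  e↔{h,n,t}
  h↔{e,n,t}
  n↔{e,h,t}
  t↔{e,h,n}

Colouring:
  lower bound: {e,h,n,t} mutually conflict ⇒ χ ≥ 4
  assign c→r0 e→r0 h→r1 n→r2 t→r3 — no edge inside a register ⇒ χ ≤ 4
  χ = 4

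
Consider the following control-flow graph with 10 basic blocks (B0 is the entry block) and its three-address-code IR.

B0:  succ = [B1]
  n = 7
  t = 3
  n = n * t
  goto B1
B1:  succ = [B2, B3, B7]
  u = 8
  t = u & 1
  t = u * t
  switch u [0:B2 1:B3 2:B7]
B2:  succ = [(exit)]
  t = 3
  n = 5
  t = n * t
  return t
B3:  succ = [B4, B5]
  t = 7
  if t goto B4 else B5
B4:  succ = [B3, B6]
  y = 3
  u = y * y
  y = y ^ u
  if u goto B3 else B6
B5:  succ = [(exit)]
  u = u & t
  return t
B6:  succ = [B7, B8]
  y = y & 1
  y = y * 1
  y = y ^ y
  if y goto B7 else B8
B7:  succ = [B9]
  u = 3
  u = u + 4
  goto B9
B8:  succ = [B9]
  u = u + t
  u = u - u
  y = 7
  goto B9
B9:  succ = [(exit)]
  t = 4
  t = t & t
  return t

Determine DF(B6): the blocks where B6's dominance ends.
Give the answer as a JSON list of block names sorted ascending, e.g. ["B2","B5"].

idom tree: B1←B0 B2←B1 B3←B1 B4←B3 B5←B3 B6←B4 B7←B1 B8←B6 B9←B1
Dom at joins:
  B3: preds {B1,B4}: {B0,B1} ∩ {B0,B1,B3,B4} = {B0,B1}; idom=B1
  B7: preds {B1,B6}: {B0,B1} ∩ {B0,B1,B3,B4,B6} = {B0,B1}; idom=B1
  B9: preds {B7,B8}: {B0,B1,B7} ∩ {B0,B1,B3,B4,B6,B8} = {B0,B1}; idom=B1

DF derivation:
  join B3 pred B1: · stop@B1
  join B3 pred B4: B4→B3 stop@B1
  join B7 pred B1: · stop@B1
  join B7 pred B6: B6→B4→B3 stop@B1
  join B9 pred B7: B7 stop@B1
  join B9 pred B8: B8→B6→B4→B3 stop@B1
  DF(B0)=∅
  DF(B1)=∅
  DF(B2)=∅
  DF(B3)={B3,B7,B9}
  DF(B4)={B3,B7,B9}
  DF(B5)=∅
  DF(B6)={B7,B9}
  DF(B7)={B9}
  DF(B8)={B9}
  DF(B9)=∅

DF(B6) = ["B7", "B9"]

Answer: ["B7", "B9"]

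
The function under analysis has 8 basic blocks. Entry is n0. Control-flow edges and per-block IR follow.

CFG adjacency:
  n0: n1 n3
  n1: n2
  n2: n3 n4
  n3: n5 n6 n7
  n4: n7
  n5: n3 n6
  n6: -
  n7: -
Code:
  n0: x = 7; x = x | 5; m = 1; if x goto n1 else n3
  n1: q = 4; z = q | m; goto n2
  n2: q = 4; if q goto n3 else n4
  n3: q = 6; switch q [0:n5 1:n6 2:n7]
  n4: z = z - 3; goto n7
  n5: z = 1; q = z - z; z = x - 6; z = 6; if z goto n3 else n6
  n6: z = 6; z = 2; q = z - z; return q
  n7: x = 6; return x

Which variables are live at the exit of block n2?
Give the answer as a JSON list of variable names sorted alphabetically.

Answer: ["x", "z"]

Derivation:
def/use:
  n0 def {m,x} use ∅
  n1 def {q,z} use {m}
  n2 def {q} use ∅
  n3 def {q} use ∅
  n4 def {z} use {z}
  n5 def {q,z} use {x}
  n6 def {q,z} use ∅
  n7 def {x} use ∅

Backward fixpoint:
  n0 li=∅ lo={m,x}
  n1 li={m,x} lo={x,z}
  n2 li={x,z} lo={x,z}
  n3 li={x} lo={x}
  n4 li={z} lo=∅
  n5 li={x} lo={x}
  n6 li=∅ lo=∅
  n7 li=∅ lo=∅

live-out(n2) = ["x", "z"]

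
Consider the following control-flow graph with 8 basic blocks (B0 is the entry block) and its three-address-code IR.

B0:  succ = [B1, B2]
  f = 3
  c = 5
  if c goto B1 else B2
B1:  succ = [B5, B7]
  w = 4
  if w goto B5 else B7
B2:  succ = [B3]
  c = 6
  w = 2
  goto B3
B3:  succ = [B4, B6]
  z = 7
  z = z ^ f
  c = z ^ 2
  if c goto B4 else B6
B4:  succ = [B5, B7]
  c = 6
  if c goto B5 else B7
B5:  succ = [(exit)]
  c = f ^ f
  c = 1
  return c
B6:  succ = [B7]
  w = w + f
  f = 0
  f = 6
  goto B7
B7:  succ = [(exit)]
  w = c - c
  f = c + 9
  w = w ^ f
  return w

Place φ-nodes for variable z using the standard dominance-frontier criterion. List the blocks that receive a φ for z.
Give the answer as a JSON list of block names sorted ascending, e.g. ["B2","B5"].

idom tree: B1←B0 B2←B0 B3←B2 B4←B3 B5←B0 B6←B3 B7←B0
Join-block Dom:
  B5: preds {B1,B4}: {B0,B1} ∩ {B0,B2,B3,B4} = {B0}; idom=B0
  B7: preds {B1,B4,B6}: {B0,B1} ∩ {B0,B2,B3,B4} ∩ {B0,B2,B3,B6} = {B0}; idom=B0

DF walk-up:
  join B5 pred B1: B1 stop@B0
  join B5 pred B4: B4→B3→B2 stop@B0
  join B7 pred B1: B1 stop@B0
  join B7 pred B4: B4→B3→B2 stop@B0
  join B7 pred B6: B6→B3→B2 stop@B0
  B0: DF=∅
  B1: DF={B5,B7}
  B2: DF={B5,B7}
  B3: DF={B5,B7}
  B4: DF={B5,B7}
  B5: DF=∅
  B6: DF={B7}
  B7: DF=∅

φ for z: defs {B3}
  DF⁺ = {B5,B7}

Answer: ["B5", "B7"]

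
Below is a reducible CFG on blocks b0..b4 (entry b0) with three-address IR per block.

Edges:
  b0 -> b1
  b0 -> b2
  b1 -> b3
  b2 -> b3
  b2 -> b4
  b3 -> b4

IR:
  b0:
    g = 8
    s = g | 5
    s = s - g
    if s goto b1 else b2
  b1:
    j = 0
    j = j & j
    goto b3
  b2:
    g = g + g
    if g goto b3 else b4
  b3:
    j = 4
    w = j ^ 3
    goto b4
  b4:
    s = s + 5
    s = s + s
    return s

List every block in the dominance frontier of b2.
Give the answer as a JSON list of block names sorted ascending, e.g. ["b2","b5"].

idom tree: b1←b0 b2←b0 b3←b0 b4←b0
Dom at joins:
  b3: preds {b1,b2}: {b0,b1} ∩ {b0,b2} = {b0}; idom=b0
  b4: preds {b2,b3}: {b0,b2} ∩ {b0,b3} = {b0}; idom=b0

DF derivation:
  b3←b1: walk b1 to b0
  b3←b2: walk b2 to b0
  b4←b2: walk b2 to b0
  b4←b3: walk b3 to b0
  b0: DF=∅
  b1: DF={b3}
  b2: DF={b3,b4}
  b3: DF={b4}
  b4: DF=∅

DF(b2) = ["b3", "b4"]

Answer: ["b3", "b4"]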